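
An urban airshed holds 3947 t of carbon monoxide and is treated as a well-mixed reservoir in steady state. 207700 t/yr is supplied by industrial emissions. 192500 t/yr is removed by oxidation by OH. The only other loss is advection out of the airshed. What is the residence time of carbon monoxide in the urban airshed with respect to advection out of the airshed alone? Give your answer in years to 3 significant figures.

At steady state ΣF_in = ΣF_out.
ΣF_in = 207700 t/yr.
Advection out of the airshed flux = ΣF_in − (192500) = 207700 − 192500 = 15200 t/yr.
τ = M / F = 3947 / 15200 = 0.2597 yr.

0.260 yr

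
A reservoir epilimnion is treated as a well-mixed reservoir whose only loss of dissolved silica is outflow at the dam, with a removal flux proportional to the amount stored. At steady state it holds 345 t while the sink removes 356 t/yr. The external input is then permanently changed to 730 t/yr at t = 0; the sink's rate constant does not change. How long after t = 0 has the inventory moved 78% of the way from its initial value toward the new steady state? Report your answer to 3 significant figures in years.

τ = M₀/F₀ = 345/356 = 0.9691 yr.
The remaining gap fraction is e^(−t/τ); 78% covered ⇒ e^(−t/τ) = 0.220.
t = −τ ln(0.220) = 0.9691 × 1.514 = 1.467 yr.

1.47 yr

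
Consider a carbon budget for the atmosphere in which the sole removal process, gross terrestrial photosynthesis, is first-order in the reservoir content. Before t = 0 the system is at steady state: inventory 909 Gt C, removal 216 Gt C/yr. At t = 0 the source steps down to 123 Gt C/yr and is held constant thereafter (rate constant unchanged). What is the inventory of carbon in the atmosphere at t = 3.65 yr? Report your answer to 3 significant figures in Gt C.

682 Gt C

τ = M₀/F₀ = 909/216 = 4.208 yr; rate constant k = 1/τ.
New steady state M_∞ = F₁/k = F₁·τ = 123 × 4.208 = 517.62 Gt C.
M(t) = M_∞ + (M₀ − M_∞)·e^(−t/τ); t/τ = 3.65/4.208 = 0.8673, so e^(−t/τ) = 0.4201.
M(t) = 517.62 + 391.4 × 0.4201 = 682.03 Gt C.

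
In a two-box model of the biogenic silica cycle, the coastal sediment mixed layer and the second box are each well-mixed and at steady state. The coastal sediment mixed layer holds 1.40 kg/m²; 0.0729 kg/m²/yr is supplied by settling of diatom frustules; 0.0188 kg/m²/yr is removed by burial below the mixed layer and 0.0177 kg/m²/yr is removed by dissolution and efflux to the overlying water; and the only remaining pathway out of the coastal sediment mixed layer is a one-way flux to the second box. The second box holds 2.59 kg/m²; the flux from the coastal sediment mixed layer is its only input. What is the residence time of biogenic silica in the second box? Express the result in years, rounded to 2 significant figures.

71 yr

Balance the coastal sediment mixed layer: ΣF_in = 0.072900 kg/m²/yr.
Flux to the second box = ΣF_in − (0.0188 + 0.0177) = 0.036400 kg/m²/yr.
At steady state the output of the second box equals its input, 0.036400 kg/m²/yr.
τ = M / F = 2.59 / 0.036400 = 71.15 yr.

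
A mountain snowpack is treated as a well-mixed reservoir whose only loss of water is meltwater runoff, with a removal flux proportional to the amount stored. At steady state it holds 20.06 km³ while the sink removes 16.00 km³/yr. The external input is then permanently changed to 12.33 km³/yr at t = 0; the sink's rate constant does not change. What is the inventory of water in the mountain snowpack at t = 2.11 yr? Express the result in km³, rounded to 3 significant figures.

The sink rate constant is k = F₀/M₀ = 16.00/20.06 = 0.7976 yr⁻¹.
Solving dM/dt = F₁ − kM with M(0) = M₀ gives M(t) = F₁/k + (M₀ − F₁/k)·e^(−kt).
F₁/k = 12.33/0.7976 = 15.459 km³; kt = 0.7976 × 2.11 = 1.683, e^(−kt) = 0.1858.
M(2.11) = 15.459 + (20.06 − 15.459) × 0.1858 = 15.459 + 0.8550 = 16.314 km³.

16.3 km³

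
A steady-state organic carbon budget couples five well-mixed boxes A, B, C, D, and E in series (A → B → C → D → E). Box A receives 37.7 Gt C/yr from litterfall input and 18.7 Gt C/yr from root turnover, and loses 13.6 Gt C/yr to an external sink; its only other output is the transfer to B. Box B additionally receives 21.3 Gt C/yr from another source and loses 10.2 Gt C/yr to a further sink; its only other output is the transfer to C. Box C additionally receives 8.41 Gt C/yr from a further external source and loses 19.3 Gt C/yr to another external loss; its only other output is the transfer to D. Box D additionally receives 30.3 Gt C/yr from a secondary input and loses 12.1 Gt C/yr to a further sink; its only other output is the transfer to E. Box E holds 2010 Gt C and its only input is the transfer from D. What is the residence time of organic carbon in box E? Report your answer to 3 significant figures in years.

Box A: F(A→B) = (37.7 + 18.7) − 13.6 = 42.800 Gt C/yr.
Box B: F(B→C) = (42.800 + 21.3) − 10.2 = 53.900 Gt C/yr.
Box C: F(C→D) = (53.900 + 8.41) − 19.3 = 43.010 Gt C/yr.
Box D: F(D→E) = (43.010 + 30.3) − 12.1 = 61.210 Gt C/yr.
Box E throughput = its input = 61.210 Gt C/yr; τ = 2010 / 61.210 = 32.84 yr.

32.8 yr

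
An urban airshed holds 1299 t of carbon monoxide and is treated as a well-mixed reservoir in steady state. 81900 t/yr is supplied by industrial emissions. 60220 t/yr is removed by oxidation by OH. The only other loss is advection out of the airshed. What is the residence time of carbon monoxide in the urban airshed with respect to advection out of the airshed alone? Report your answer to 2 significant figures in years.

At steady state ΣF_in = ΣF_out.
ΣF_in = 81900 t/yr.
Advection out of the airshed flux = ΣF_in − (60220) = 81900 − 60220 = 21680 t/yr.
τ = M / F = 1299 / 21680 = 0.05992 yr.

0.060 yr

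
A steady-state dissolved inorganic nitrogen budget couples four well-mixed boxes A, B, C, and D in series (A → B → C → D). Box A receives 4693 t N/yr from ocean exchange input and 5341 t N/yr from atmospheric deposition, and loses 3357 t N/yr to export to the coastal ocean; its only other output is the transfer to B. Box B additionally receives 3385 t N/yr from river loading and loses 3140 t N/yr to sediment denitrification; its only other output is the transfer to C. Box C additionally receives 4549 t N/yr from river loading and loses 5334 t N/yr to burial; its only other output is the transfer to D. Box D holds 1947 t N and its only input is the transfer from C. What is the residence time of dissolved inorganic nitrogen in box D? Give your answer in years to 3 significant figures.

Box A: F(A→B) = (4693 + 5341) − 3357 = 6677.0 t N/yr.
Box B: F(B→C) = (6677.0 + 3385) − 3140 = 6922.0 t N/yr.
Box C: F(C→D) = (6922.0 + 4549) − 5334 = 6137.0 t N/yr.
Box D throughput = its input = 6137.0 t N/yr; τ = 1947 / 6137.0 = 0.3173 yr.

0.317 yr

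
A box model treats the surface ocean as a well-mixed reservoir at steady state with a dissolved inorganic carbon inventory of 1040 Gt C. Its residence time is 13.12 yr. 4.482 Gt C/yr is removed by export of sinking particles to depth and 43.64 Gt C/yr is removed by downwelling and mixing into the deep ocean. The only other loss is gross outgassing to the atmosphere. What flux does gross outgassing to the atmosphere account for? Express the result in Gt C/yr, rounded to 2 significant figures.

31 Gt C/yr

Total removal F = M/τ = 1040 / 13.12 = 79.27 Gt C/yr.
Gross outgassing to the atmosphere = F − (4.482 + 43.64) = 79.27 − 48.12 = 31.15 Gt C/yr.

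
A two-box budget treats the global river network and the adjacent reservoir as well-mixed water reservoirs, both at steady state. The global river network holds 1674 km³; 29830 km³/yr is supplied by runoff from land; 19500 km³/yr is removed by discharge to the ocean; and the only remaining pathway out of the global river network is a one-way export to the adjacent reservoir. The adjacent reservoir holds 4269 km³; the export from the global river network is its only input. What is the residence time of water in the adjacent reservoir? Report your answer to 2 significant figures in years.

0.41 yr

Balance the global river network: ΣF_in = 29830 km³/yr.
Export to the adjacent reservoir = ΣF_in − (19500) = 10330 km³/yr.
At steady state the output of the adjacent reservoir equals its input, 10330 km³/yr.
τ = M / F = 4269 / 10330 = 0.4133 yr.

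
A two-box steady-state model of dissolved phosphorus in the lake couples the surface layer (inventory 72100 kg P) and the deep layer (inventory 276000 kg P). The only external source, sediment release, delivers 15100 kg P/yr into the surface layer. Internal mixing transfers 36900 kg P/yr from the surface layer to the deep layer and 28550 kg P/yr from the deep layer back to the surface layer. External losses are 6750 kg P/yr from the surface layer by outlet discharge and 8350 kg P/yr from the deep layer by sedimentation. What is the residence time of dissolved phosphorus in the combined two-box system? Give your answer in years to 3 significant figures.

23.1 yr

For the system as a whole, the A↔B exchange is internal and contributes nothing to the throughput; only the external sinks remove mass.
M_total = 72100 + 276000 = 348100 kg P.
ΣF_external_out = 6750 + 8350 = 15100 kg P/yr.
τ = M_total / ΣF_ext = 348100 / 15100 = 23.05 yr.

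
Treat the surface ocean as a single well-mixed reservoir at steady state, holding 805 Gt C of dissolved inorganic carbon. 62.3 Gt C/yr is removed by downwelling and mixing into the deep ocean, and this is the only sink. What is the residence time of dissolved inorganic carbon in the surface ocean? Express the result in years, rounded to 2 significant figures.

τ = M / F = 805 / 62.3 = 12.92 yr.

13 yr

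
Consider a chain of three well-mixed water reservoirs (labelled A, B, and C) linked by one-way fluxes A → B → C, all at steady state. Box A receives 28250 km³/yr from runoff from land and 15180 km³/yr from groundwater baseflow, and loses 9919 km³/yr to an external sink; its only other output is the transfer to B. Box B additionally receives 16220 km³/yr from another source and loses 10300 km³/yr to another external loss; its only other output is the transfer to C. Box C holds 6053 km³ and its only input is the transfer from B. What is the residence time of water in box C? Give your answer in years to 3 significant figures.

Box A: F(A→B) = (28250 + 15180) − 9919 = 33511 km³/yr.
Box B: F(B→C) = (33511 + 16220) − 10300 = 39431 km³/yr.
Box C throughput = its input = 39431 km³/yr; τ = 6053 / 39431 = 0.1535 yr.

0.154 yr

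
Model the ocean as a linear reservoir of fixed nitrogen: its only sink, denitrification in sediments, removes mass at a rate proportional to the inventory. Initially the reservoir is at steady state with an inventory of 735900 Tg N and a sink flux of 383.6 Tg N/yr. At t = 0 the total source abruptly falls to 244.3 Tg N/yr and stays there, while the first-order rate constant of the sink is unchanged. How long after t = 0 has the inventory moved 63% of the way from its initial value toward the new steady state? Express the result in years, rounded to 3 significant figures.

τ = M₀/F₀ = 735900/383.6 = 1918 yr.
The remaining gap fraction is e^(−t/τ); 63% covered ⇒ e^(−t/τ) = 0.370.
t = −τ ln(0.370) = 1918 × 0.9943 = 1907 yr.

1910 yr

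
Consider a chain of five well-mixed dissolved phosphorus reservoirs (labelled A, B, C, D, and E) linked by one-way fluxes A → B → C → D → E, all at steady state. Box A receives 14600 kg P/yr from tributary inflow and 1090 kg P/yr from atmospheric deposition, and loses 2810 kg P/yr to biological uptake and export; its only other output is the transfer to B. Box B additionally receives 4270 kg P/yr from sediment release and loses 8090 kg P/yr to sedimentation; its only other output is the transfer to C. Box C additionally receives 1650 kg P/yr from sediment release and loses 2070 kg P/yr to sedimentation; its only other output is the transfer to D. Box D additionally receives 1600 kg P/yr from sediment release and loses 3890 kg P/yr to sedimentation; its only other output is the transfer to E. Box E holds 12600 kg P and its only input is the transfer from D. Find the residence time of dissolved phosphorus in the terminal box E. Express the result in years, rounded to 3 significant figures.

1.98 yr

Box A: F(A→B) = (14600 + 1090) − 2810 = 12880 kg P/yr.
Box B: F(B→C) = (12880 + 4270) − 8090 = 9060.0 kg P/yr.
Box C: F(C→D) = (9060.0 + 1650) − 2070 = 8640.0 kg P/yr.
Box D: F(D→E) = (8640.0 + 1600) − 3890 = 6350.0 kg P/yr.
Box E throughput = its input = 6350.0 kg P/yr; τ = 12600 / 6350.0 = 1.984 yr.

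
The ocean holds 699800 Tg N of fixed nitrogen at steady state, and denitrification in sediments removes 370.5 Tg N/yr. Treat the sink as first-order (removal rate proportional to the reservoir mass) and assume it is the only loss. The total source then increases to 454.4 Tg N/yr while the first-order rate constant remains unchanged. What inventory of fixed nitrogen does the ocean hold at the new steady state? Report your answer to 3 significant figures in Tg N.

Rate constant k = F/M = 370.5 / 699800 = 0.0005294 yr⁻¹.
At the new steady state, source = k·M_new ⇒ M_new = 454.4 / 0.0005294 = 858300 Tg N.
(Equivalently M_new = M × F_new/F_old = 699800 × 454.4/370.5.)

858000 Tg N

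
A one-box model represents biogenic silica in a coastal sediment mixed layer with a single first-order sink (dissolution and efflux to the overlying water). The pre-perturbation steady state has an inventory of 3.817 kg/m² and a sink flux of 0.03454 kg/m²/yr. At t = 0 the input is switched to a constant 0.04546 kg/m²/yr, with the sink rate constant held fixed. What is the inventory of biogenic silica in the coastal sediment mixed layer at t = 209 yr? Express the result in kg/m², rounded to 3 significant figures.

4.84 kg/m²

Residence time τ = M₀/F₀ = 110.5 yr. The eventual steady state is M_∞ = M₀·(F₁/F₀) = 3.817 × 0.04546/0.03454 = 5.0238 kg/m².
The anomaly ΔM(t) = M(t) − M_∞ decays as ΔM₀·e^(−t/τ) with ΔM₀ = 3.817 − 5.0238 = −1.207 kg/m².
At t = 209 yr, e^(−t/τ) = e^(−1.891) = 0.1509, so ΔM = −0.1821 kg/m² and M = 5.0238 − 0.1821 = 4.8417 kg/m².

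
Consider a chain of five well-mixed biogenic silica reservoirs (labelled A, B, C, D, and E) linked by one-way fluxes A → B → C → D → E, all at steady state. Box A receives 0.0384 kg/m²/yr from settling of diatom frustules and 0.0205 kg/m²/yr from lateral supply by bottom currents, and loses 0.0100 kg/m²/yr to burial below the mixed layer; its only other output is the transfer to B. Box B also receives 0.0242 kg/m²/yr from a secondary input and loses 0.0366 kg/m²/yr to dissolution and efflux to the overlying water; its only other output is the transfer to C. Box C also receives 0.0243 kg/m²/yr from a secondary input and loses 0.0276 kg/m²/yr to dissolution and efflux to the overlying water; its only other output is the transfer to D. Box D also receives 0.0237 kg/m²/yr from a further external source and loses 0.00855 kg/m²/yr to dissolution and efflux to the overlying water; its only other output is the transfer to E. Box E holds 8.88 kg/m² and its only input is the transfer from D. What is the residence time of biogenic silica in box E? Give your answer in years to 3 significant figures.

Box A: F(A→B) = (0.0384 + 0.0205) − 0.0100 = 0.048900 kg/m²/yr.
Box B: F(B→C) = (0.048900 + 0.0242) − 0.0366 = 0.036500 kg/m²/yr.
Box C: F(C→D) = (0.036500 + 0.0243) − 0.0276 = 0.033200 kg/m²/yr.
Box D: F(D→E) = (0.033200 + 0.0237) − 0.00855 = 0.048350 kg/m²/yr.
Box E throughput = its input = 0.048350 kg/m²/yr; τ = 8.88 / 0.048350 = 183.7 yr.

184 yr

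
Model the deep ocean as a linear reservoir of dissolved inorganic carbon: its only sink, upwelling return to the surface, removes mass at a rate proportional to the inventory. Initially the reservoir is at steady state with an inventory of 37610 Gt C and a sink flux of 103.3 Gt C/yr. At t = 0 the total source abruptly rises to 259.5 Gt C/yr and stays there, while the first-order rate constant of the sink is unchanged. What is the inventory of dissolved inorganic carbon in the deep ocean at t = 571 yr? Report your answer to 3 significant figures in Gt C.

82600 Gt C

τ = M₀/F₀ = 37610/103.3 = 364.1 yr; rate constant k = 1/τ.
New steady state M_∞ = F₁/k = F₁·τ = 259.5 × 364.1 = 94480 Gt C.
M(t) = M_∞ + (M₀ − M_∞)·e^(−t/τ); t/τ = 571/364.1 = 1.568, so e^(−t/τ) = 0.2084.
M(t) = 94480 − 56870 × 0.2084 = 82629 Gt C.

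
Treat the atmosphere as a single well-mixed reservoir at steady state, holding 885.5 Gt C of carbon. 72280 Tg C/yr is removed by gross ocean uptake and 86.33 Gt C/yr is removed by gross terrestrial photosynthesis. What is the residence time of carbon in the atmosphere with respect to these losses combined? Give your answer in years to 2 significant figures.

Convert the gross ocean uptake flux: 72280 Tg C/yr = 72.28 Gt C/yr.
Total removal = 72.28 + 86.33 = 158.61 Gt C/yr.
τ = M / ΣF_out = 885.5 / 158.61 = 5.583 yr.

5.6 yr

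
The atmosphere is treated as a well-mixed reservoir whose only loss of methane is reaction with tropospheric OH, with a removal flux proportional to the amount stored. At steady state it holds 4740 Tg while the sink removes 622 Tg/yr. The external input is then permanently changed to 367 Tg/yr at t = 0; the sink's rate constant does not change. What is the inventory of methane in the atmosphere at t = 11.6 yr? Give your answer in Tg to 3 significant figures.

3220 Tg

Residence time τ = M₀/F₀ = 7.621 yr. The eventual steady state is M_∞ = M₀·(F₁/F₀) = 4740 × 367/622 = 2796.8 Tg.
The anomaly ΔM(t) = M(t) − M_∞ decays as ΔM₀·e^(−t/τ) with ΔM₀ = 4740 − 2796.8 = 1943 Tg.
At t = 11.6 yr, e^(−t/τ) = e^(−1.522) = 0.2182, so ΔM = 424.1 Tg and M = 2796.8 + 424.1 = 3220.8 Tg.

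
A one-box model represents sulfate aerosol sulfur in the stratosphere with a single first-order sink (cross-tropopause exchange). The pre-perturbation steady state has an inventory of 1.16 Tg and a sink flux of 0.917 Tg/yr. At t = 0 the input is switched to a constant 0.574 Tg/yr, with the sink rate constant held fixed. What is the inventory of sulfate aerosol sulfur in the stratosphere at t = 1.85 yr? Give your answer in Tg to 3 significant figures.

The sink rate constant is k = F₀/M₀ = 0.917/1.16 = 0.7905 yr⁻¹.
Solving dM/dt = F₁ − kM with M(0) = M₀ gives M(t) = F₁/k + (M₀ − F₁/k)·e^(−kt).
F₁/k = 0.574/0.7905 = 0.72611 Tg; kt = 0.7905 × 1.85 = 1.462, e^(−kt) = 0.2317.
M(1.85) = 0.72611 + (1.16 − 0.72611) × 0.2317 = 0.72611 + 0.1005 = 0.82663 Tg.

0.827 Tg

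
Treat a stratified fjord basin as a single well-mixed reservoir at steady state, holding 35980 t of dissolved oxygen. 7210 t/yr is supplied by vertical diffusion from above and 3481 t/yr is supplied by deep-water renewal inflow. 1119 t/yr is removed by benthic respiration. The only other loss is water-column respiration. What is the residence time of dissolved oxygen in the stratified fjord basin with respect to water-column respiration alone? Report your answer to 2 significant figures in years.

3.8 yr

At steady state ΣF_in = ΣF_out.
ΣF_in = 7210 + 3481 = 10691 t/yr.
Water-column respiration flux = ΣF_in − (1119) = 10691 − 1119 = 9572 t/yr.
τ = M / F = 35980 / 9572 = 3.759 yr.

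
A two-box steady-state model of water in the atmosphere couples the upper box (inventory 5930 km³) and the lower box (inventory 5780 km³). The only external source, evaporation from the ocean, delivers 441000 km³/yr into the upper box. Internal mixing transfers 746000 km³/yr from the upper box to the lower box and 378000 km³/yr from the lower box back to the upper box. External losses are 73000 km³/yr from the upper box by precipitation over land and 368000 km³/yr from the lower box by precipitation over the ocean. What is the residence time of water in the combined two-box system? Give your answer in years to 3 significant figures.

Residence time in the combined system uses the total inventory and the total *external* removal — internal exchanges between the two boxes cancel.
M_total = 5930 + 5780 = 11710 km³.
ΣF_external_out = 73000 + 368000 = 441000 km³/yr.
τ = M_total / ΣF_ext = 11710 / 441000 = 0.02655 yr.

0.0266 yr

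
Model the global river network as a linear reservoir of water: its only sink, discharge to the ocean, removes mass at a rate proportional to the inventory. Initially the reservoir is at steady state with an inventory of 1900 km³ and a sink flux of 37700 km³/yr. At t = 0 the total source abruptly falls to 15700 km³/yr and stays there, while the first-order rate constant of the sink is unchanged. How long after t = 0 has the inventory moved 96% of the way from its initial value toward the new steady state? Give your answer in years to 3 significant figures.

τ = M₀/F₀ = 1900/37700 = 0.05040 yr.
The remaining gap fraction is e^(−t/τ); 96% covered ⇒ e^(−t/τ) = 0.0400.
t = −τ ln(0.0400) = 0.05040 × 3.219 = 0.1622 yr.

0.162 yr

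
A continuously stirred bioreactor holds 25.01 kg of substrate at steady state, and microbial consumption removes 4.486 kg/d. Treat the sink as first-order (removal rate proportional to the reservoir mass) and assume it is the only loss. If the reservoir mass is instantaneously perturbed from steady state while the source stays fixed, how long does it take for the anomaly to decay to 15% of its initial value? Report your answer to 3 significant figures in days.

10.6 d

For a linear reservoir the anomaly decays as exp(−t/τ) with τ = M/F = 25.01/4.486 = 5.575 d.
exp(−t/τ) = 0.15 ⇒ t = −τ ln(0.15) = 5.575 × 1.897 = 10.58 d.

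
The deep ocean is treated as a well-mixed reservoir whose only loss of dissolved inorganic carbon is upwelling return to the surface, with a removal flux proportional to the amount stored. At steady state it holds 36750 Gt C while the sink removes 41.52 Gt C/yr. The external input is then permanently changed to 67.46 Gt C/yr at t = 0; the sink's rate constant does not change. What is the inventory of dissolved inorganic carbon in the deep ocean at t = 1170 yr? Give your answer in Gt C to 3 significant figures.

53600 Gt C

τ = M₀/F₀ = 36750/41.52 = 885.1 yr; rate constant k = 1/τ.
New steady state M_∞ = F₁/k = F₁·τ = 67.46 × 885.1 = 59710 Gt C.
M(t) = M_∞ + (M₀ − M_∞)·e^(−t/τ); t/τ = 1170/885.1 = 1.322, so e^(−t/τ) = 0.2666.
M(t) = 59710 − 22960 × 0.2666 = 53588 Gt C.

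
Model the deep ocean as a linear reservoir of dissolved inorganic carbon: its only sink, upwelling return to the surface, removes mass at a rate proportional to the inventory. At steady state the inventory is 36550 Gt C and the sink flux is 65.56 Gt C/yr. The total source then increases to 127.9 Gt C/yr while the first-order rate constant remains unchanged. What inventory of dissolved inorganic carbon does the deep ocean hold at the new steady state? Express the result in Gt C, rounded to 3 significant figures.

71300 Gt C

Rate constant k = F/M = 65.56 / 36550 = 0.001794 yr⁻¹.
At the new steady state, source = k·M_new ⇒ M_new = 127.9 / 0.001794 = 71300 Gt C.
(Equivalently M_new = M × F_new/F_old = 36550 × 127.9/65.56.)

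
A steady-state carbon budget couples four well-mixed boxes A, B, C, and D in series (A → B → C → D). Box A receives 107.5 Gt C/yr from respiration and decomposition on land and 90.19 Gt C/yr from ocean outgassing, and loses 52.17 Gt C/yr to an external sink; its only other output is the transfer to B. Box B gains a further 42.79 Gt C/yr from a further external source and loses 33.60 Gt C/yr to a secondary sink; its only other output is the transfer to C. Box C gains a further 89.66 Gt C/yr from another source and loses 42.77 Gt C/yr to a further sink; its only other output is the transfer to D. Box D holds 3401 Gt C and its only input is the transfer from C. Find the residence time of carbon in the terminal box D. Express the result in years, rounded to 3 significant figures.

16.9 yr

Box A: F(A→B) = (107.5 + 90.19) − 52.17 = 145.52 Gt C/yr.
Box B: F(B→C) = (145.52 + 42.79) − 33.60 = 154.71 Gt C/yr.
Box C: F(C→D) = (154.71 + 89.66) − 42.77 = 201.60 Gt C/yr.
Box D throughput = its input = 201.60 Gt C/yr; τ = 3401 / 201.60 = 16.87 yr.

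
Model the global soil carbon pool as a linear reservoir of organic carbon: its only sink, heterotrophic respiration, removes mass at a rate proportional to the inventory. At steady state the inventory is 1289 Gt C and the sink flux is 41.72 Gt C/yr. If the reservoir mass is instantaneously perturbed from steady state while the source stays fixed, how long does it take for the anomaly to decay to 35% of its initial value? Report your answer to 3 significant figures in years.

32.4 yr

For a linear reservoir the anomaly decays as exp(−t/τ) with τ = M/F = 1289/41.72 = 30.90 yr.
exp(−t/τ) = 0.35 ⇒ t = −τ ln(0.35) = 30.90 × 1.050 = 32.44 yr.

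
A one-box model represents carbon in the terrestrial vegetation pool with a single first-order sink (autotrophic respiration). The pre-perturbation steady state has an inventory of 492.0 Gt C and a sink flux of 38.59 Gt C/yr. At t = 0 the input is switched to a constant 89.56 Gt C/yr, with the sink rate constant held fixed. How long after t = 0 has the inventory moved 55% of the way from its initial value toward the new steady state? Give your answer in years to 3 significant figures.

τ = M₀/F₀ = 492.0/38.59 = 12.75 yr.
The remaining gap fraction is e^(−t/τ); 55% covered ⇒ e^(−t/τ) = 0.450.
t = −τ ln(0.450) = 12.75 × 0.7985 = 10.18 yr.

10.2 yr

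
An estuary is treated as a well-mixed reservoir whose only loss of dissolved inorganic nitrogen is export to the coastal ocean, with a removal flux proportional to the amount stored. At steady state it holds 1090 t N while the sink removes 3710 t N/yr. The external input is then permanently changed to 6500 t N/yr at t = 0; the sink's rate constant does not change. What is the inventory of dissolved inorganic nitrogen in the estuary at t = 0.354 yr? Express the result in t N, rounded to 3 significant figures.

τ = M₀/F₀ = 1090/3710 = 0.2938 yr; rate constant k = 1/τ.
New steady state M_∞ = F₁/k = F₁·τ = 6500 × 0.2938 = 1909.7 t N.
M(t) = M_∞ + (M₀ − M_∞)·e^(−t/τ); t/τ = 0.354/0.2938 = 1.205, so e^(−t/τ) = 0.2997.
M(t) = 1909.7 − 819.7 × 0.2997 = 1664.0 t N.

1660 t N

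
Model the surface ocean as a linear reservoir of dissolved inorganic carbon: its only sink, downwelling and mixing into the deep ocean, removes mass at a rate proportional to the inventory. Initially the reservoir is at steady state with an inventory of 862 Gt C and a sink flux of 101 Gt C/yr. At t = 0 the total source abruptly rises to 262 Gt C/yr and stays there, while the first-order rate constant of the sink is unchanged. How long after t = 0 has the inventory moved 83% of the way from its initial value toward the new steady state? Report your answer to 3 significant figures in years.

15.1 yr

τ = M₀/F₀ = 862/101 = 8.535 yr.
The remaining gap fraction is e^(−t/τ); 83% covered ⇒ e^(−t/τ) = 0.170.
t = −τ ln(0.170) = 8.535 × 1.772 = 15.12 yr.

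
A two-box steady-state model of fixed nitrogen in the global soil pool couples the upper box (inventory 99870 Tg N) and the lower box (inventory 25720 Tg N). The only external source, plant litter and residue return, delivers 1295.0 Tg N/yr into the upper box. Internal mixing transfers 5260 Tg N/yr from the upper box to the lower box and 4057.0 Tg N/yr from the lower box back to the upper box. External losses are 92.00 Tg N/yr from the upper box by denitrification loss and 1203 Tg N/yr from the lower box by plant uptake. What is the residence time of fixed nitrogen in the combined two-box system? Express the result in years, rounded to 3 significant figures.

97.0 yr

Treat the two boxes together as one reservoir: the mixing fluxes between them are internal recycling, so τ = ΣM / Σ(external losses).
M_total = 99870 + 25720 = 125590 Tg N.
ΣF_external_out = 92.00 + 1203 = 1295.0 Tg N/yr.
τ = M_total / ΣF_ext = 125590 / 1295.0 = 96.98 yr.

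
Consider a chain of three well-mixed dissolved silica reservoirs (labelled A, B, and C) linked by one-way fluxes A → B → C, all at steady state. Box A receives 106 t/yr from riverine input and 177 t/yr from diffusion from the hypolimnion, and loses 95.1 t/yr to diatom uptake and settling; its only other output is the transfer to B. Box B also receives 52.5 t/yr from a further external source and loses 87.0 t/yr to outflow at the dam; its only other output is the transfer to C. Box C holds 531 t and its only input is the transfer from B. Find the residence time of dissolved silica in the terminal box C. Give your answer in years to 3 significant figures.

Box A: F(A→B) = (106 + 177) − 95.1 = 187.90 t/yr.
Box B: F(B→C) = (187.90 + 52.5) − 87.0 = 153.40 t/yr.
Box C throughput = its input = 153.40 t/yr; τ = 531 / 153.40 = 3.462 yr.

3.46 yr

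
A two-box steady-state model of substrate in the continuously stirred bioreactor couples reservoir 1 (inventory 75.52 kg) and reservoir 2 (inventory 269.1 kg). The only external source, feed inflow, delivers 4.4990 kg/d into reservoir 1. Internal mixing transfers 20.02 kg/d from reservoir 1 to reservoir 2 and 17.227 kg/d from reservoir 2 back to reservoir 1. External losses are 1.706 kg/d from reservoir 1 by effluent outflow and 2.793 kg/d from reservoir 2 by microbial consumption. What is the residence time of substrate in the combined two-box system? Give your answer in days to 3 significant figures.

Treat the two boxes together as one reservoir: the mixing fluxes between them are internal recycling, so τ = ΣM / Σ(external losses).
M_total = 75.52 + 269.1 = 344.62 kg.
ΣF_external_out = 1.706 + 2.793 = 4.4990 kg/d.
τ = M_total / ΣF_ext = 344.62 / 4.4990 = 76.60 d.

76.6 d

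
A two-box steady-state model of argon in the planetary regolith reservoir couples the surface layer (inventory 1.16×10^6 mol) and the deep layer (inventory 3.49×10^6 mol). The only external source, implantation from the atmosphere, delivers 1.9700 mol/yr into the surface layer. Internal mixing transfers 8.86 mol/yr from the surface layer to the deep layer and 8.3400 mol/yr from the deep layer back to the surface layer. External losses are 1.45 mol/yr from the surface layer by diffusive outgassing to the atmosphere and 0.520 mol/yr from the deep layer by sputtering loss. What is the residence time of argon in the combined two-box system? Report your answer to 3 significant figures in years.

2.36×10^6 yr

Treat the two boxes together as one reservoir: the mixing fluxes between them are internal recycling, so τ = ΣM / Σ(external losses).
M_total = 1.16×10^6 + 3.49×10^6 = 4.6500×10^6 mol.
ΣF_external_out = 1.45 + 0.520 = 1.9700 mol/yr.
τ = M_total / ΣF_ext = 4.6500×10^6 / 1.9700 = 2.360×10^6 yr.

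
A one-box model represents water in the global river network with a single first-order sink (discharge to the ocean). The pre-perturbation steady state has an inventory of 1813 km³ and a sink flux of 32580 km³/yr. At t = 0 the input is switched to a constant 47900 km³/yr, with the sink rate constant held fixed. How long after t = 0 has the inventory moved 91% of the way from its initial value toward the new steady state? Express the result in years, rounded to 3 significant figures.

τ = M₀/F₀ = 1813/32580 = 0.05565 yr.
The remaining gap fraction is e^(−t/τ); 91% covered ⇒ e^(−t/τ) = 0.0900.
t = −τ ln(0.0900) = 0.05565 × 2.408 = 0.1340 yr.

0.134 yr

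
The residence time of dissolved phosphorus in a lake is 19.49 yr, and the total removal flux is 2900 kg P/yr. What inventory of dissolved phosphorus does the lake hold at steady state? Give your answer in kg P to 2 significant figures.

57000 kg P

τ = M/F ⇒ M = τ × F = 19.49 × 2900 = 56520 kg P.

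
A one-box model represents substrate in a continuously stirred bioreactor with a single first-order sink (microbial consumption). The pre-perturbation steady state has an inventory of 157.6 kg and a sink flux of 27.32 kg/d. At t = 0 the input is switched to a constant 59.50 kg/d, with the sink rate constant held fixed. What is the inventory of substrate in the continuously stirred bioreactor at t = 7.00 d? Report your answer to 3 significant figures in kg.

288 kg

τ = M₀/F₀ = 157.6/27.32 = 5.769 d; rate constant k = 1/τ.
New steady state M_∞ = F₁/k = F₁·τ = 59.50 × 5.769 = 343.24 kg.
M(t) = M_∞ + (M₀ − M_∞)·e^(−t/τ); t/τ = 7.00/5.769 = 1.213, so e^(−t/τ) = 0.2972.
M(t) = 343.24 − 185.6 × 0.2972 = 288.07 kg.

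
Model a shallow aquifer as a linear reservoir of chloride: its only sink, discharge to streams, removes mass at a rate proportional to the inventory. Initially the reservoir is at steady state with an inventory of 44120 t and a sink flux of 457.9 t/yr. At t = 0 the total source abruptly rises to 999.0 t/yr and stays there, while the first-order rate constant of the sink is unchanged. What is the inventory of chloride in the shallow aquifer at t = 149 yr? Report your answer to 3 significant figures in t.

85200 t

τ = M₀/F₀ = 44120/457.9 = 96.35 yr; rate constant k = 1/τ.
New steady state M_∞ = F₁/k = F₁·τ = 999.0 × 96.35 = 96257 t.
M(t) = M_∞ + (M₀ − M_∞)·e^(−t/τ); t/τ = 149/96.35 = 1.546, so e^(−t/τ) = 0.2130.
M(t) = 96257 − 52140 × 0.2130 = 85151 t.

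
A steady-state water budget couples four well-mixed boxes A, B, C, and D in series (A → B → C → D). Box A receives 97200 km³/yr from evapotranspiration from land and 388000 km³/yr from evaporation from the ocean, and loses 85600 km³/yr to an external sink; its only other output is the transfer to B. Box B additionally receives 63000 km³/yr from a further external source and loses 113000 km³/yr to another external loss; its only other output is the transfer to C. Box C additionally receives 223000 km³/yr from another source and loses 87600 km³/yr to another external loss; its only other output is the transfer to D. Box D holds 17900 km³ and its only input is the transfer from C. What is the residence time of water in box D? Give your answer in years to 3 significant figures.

0.0369 yr

Box A: F(A→B) = (97200 + 388000) − 85600 = 399600 km³/yr.
Box B: F(B→C) = (399600 + 63000) − 113000 = 349600 km³/yr.
Box C: F(C→D) = (349600 + 223000) − 87600 = 485000 km³/yr.
Box D throughput = its input = 485000 km³/yr; τ = 17900 / 485000 = 0.03691 yr.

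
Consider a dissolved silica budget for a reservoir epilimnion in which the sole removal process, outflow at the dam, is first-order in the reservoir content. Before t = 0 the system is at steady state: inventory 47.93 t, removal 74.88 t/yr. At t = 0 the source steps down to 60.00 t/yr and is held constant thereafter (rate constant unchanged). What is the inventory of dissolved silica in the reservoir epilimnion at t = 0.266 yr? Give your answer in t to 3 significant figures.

τ = M₀/F₀ = 47.93/74.88 = 0.6401 yr; rate constant k = 1/τ.
New steady state M_∞ = F₁/k = F₁·τ = 60.00 × 0.6401 = 38.405 t.
M(t) = M_∞ + (M₀ − M_∞)·e^(−t/τ); t/τ = 0.266/0.6401 = 0.4156, so e^(−t/τ) = 0.6600.
M(t) = 38.405 + 9.525 × 0.6600 = 44.691 t.

44.7 t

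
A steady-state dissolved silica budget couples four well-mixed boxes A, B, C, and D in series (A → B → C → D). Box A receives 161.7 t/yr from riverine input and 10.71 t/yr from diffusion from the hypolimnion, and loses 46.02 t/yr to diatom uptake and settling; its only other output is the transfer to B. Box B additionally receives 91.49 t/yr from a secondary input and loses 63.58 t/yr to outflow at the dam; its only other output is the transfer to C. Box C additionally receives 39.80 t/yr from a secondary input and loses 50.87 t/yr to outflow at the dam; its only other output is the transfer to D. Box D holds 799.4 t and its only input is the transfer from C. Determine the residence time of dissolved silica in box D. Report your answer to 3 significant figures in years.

5.58 yr

Box A: F(A→B) = (161.7 + 10.71) − 46.02 = 126.39 t/yr.
Box B: F(B→C) = (126.39 + 91.49) − 63.58 = 154.30 t/yr.
Box C: F(C→D) = (154.30 + 39.80) − 50.87 = 143.23 t/yr.
Box D throughput = its input = 143.23 t/yr; τ = 799.4 / 143.23 = 5.581 yr.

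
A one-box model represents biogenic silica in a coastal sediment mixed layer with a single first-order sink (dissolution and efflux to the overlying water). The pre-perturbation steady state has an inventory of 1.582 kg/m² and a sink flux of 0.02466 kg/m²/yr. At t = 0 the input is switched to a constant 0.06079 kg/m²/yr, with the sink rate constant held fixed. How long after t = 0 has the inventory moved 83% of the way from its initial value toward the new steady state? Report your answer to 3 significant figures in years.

114 yr

τ = M₀/F₀ = 1.582/0.02466 = 64.15 yr.
The remaining gap fraction is e^(−t/τ); 83% covered ⇒ e^(−t/τ) = 0.170.
t = −τ ln(0.170) = 64.15 × 1.772 = 113.7 yr.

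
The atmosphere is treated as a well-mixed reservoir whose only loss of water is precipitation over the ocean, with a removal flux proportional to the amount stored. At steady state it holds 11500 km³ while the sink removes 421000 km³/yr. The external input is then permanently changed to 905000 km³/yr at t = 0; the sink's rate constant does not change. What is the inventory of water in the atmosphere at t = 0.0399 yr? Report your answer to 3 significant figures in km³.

21700 km³

τ = M₀/F₀ = 11500/421000 = 0.02732 yr; rate constant k = 1/τ.
New steady state M_∞ = F₁/k = F₁·τ = 905000 × 0.02732 = 24721 km³.
M(t) = M_∞ + (M₀ − M_∞)·e^(−t/τ); t/τ = 0.0399/0.02732 = 1.461, so e^(−t/τ) = 0.2321.
M(t) = 24721 − 13220 × 0.2321 = 21653 km³.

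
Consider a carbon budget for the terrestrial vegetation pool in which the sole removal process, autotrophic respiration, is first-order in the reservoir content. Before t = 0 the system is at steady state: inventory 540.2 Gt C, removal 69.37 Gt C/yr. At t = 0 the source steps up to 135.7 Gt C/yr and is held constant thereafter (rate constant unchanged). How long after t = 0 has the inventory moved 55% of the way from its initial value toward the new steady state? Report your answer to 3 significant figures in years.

τ = M₀/F₀ = 540.2/69.37 = 7.787 yr.
The remaining gap fraction is e^(−t/τ); 55% covered ⇒ e^(−t/τ) = 0.450.
t = −τ ln(0.450) = 7.787 × 0.7985 = 6.218 yr.

6.22 yr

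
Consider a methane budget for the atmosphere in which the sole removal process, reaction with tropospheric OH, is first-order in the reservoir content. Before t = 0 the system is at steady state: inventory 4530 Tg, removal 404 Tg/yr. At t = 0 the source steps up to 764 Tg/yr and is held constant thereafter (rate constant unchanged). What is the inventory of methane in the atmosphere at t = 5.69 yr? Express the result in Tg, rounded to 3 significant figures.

τ = M₀/F₀ = 4530/404 = 11.21 yr; rate constant k = 1/τ.
New steady state M_∞ = F₁/k = F₁·τ = 764 × 11.21 = 8566.6 Tg.
M(t) = M_∞ + (M₀ − M_∞)·e^(−t/τ); t/τ = 5.69/11.21 = 0.5075, so e^(−t/τ) = 0.6020.
M(t) = 8566.6 − 4037 × 0.6020 = 6136.5 Tg.

6140 Tg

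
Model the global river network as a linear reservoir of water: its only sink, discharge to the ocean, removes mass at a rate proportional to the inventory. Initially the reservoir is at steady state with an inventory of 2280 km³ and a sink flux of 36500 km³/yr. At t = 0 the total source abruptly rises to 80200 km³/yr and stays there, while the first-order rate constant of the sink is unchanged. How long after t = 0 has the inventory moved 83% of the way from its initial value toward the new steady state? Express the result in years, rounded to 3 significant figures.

τ = M₀/F₀ = 2280/36500 = 0.06247 yr.
The remaining gap fraction is e^(−t/τ); 83% covered ⇒ e^(−t/τ) = 0.170.
t = −τ ln(0.170) = 0.06247 × 1.772 = 0.1107 yr.

0.111 yr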